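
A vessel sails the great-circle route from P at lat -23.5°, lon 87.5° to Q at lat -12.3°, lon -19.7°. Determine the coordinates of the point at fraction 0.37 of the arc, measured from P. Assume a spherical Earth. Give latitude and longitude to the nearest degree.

≈ lat -30°, lon 46°

Convert each endpoint to a unit vector on the sphere (x = cos φ cos λ, y = cos φ sin λ, z = sin φ).
The central angle between the endpoints is δ = arccos(p₁·p₂) ≈ 1.752 rad (100.4°).
Interpolate at f = 0.37 with slerp weights a = sin((1−f)δ)/sin δ ≈ 0.908, b = sin(fδ)/sin δ ≈ 0.614.
p = a·p₁ + b·p₂ ≈ (0.601, 0.629, -0.493); φ = arcsin(p_z) ≈ -29.52°, λ = atan2(p_y, p_x) ≈ 46.33°.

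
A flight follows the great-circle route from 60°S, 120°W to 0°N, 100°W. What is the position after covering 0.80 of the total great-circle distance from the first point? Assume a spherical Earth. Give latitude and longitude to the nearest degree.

Convert each endpoint to a unit vector on the sphere (x = cos φ cos λ, y = cos φ sin λ, z = sin φ).
The central angle between the endpoints is δ = arccos(p₁·p₂) ≈ 1.082 rad (62.0°).
Interpolate at f = 0.80 with slerp weights a = sin((1−f)δ)/sin δ ≈ 0.243, b = sin(fδ)/sin δ ≈ 0.862.
p = a·p₁ + b·p₂ ≈ (-0.211, -0.955, -0.211); φ = arcsin(p_z) ≈ -12.16°, λ = atan2(p_y, p_x) ≈ -102.44°.

≈ 12°S, 102°W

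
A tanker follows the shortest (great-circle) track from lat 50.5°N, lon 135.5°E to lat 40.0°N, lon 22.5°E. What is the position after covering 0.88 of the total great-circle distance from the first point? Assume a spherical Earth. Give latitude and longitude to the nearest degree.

≈ lat 47°N, lon 30°E

The haversine formula gives a central angle δ ≈ 1.260 rad (72.2°) between the endpoints.
Interpolate at f = 0.88 with slerp weights a = sin((1−f)δ)/sin δ ≈ 0.158, b = sin(fδ)/sin δ ≈ 0.940.
p = a·p₁ + b·p₂ ≈ (0.594, 0.346, 0.726); φ = arcsin(p_z) ≈ 46.59°, λ = atan2(p_y, p_x) ≈ 30.25°.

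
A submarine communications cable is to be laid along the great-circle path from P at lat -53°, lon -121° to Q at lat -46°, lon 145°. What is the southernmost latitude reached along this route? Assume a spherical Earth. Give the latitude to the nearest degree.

The great circle lies in the plane with unit normal n̂ = (p₁ × p₂)/|p₁ × p₂|.
Here n̂_z ≈ -0.498; the vertex latitude is φ_max = arccos|n̂_z| ≈ 60.2°.
Check via Clairaut: cos φ_max = |cos φ₁| · sin C = cos(53.0°)·sin(124.2°) ≈ 0.498, again giving ≈ 60.2°.

≈ -60°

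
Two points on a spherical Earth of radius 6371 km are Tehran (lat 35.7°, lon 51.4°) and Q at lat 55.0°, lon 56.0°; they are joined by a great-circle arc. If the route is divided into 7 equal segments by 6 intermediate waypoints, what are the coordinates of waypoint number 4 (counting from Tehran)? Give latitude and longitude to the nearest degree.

The haversine formula gives a central angle δ ≈ 0.341 rad (19.6°) between the endpoints.
Interpolate at f = 4/7 with slerp weights a = sin((1−f)δ)/sin δ ≈ 0.435, b = sin(fδ)/sin δ ≈ 0.579.
p = a·p₁ + b·p₂ ≈ (0.406, 0.552, 0.728); φ = arcsin(p_z) ≈ 46.75°, λ = atan2(p_y, p_x) ≈ 53.63°.

≈ lat 47°, lon 54°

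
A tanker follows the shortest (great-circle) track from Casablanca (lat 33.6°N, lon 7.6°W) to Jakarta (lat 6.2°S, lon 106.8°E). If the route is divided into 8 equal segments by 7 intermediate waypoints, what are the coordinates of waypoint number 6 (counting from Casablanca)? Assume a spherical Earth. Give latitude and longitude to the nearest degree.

≈ lat 10°N, lon 83°E

From cos δ = sin φ₁ sin φ₂ + cos φ₁ cos φ₂ cos Δλ, the central angle is δ ≈ 1.984 rad (113.7°).
Interpolate at f = 6/8 with slerp weights a = sin((1−f)δ)/sin δ ≈ 0.520, b = sin(fδ)/sin δ ≈ 1.088.
p = a·p₁ + b·p₂ ≈ (0.116, 0.979, 0.170); φ = arcsin(p_z) ≈ 9.79°, λ = atan2(p_y, p_x) ≈ 83.21°.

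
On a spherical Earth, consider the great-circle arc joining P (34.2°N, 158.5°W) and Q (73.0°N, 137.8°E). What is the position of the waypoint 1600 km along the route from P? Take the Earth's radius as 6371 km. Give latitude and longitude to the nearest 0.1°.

Write both endpoints as unit vectors p₁, p₂ with components (cos φ cos λ, cos φ sin λ, sin φ).
The central angle between the endpoints is δ = arccos(p₁·p₂) ≈ 0.870 rad (49.9°). The total great-circle distance is δ·R ≈ 0.870 × 6371 ≈ 5544 km, so the target fraction is f = 1600/5544 ≈ 0.289.
Interpolate at f ≈ 0.289 with slerp weights a = sin((1−f)δ)/sin δ ≈ 0.759, b = sin(fδ)/sin δ ≈ 0.325.
p = a·p₁ + b·p₂ ≈ (-0.655, -0.166, 0.738); φ = arcsin(p_z) ≈ 47.52°, λ = atan2(p_y, p_x) ≈ -165.75°.

≈ (47.5°N, 165.7°W)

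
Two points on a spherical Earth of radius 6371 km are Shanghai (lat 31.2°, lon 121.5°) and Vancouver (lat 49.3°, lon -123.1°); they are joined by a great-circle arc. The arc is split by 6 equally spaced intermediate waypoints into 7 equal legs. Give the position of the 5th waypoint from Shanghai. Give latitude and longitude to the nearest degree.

≈ lat 59°, lon -160°

From cos δ = sin φ₁ sin φ₂ + cos φ₁ cos φ₂ cos Δλ, the central angle is δ ≈ 1.417 rad (81.2°).
Interpolate at f = 5/7 with slerp weights a = sin((1−f)δ)/sin δ ≈ 0.399, b = sin(fδ)/sin δ ≈ 0.858.
p = a·p₁ + b·p₂ ≈ (-0.484, -0.178, 0.857); φ = arcsin(p_z) ≈ 58.98°, λ = atan2(p_y, p_x) ≈ -159.79°.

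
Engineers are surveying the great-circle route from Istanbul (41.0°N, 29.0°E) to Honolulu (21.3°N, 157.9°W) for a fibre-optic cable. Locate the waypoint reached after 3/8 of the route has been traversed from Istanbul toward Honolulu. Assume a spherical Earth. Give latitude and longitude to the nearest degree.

≈ (83°N, 73°E)

The haversine formula gives a central angle δ ≈ 2.049 rad (117.4°) between the endpoints.
Interpolate at f = 3/8 with slerp weights a = sin((1−f)δ)/sin δ ≈ 1.079, b = sin(fδ)/sin δ ≈ 0.782.
p = a·p₁ + b·p₂ ≈ (0.037, 0.120, 0.992); φ = arcsin(p_z) ≈ 82.76°, λ = atan2(p_y, p_x) ≈ 73.05°.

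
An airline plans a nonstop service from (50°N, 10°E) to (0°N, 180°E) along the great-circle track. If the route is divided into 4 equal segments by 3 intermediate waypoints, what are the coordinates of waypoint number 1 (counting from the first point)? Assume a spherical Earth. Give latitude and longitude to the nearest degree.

The haversine formula gives a central angle δ ≈ 2.256 rad (129.3°) between the endpoints.
Interpolate at f = 1/4 with slerp weights a = sin((1−f)δ)/sin δ ≈ 1.282, b = sin(fδ)/sin δ ≈ 0.691.
p = a·p₁ + b·p₂ ≈ (0.121, 0.143, 0.982); φ = arcsin(p_z) ≈ 79.19°, λ = atan2(p_y, p_x) ≈ 49.77°.

≈ (79°N, 50°E)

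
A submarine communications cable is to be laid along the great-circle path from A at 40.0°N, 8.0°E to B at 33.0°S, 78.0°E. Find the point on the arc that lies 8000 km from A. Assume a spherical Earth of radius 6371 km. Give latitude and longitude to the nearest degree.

≈ 14°S, 59°E

The haversine formula gives a central angle δ ≈ 1.702 rad (97.5°) between the endpoints. The total great-circle distance is δ·R ≈ 1.702 × 6371 ≈ 10840 km, so the target fraction is f = 8000/10840 ≈ 0.738.
Interpolate at f ≈ 0.738 with slerp weights a = sin((1−f)δ)/sin δ ≈ 0.435, b = sin(fδ)/sin δ ≈ 0.959.
p = a·p₁ + b·p₂ ≈ (0.497, 0.833, -0.243); φ = arcsin(p_z) ≈ -14.05°, λ = atan2(p_y, p_x) ≈ 59.17°.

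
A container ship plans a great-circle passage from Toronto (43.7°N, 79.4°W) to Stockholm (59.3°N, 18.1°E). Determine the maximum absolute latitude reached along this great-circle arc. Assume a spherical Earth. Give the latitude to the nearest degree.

The great circle lies in the plane with unit normal n̂ = (p₁ × p₂)/|p₁ × p₂|.
Here n̂_z ≈ +0.437; the vertex latitude is φ_max = arccos|n̂_z| ≈ 64.1°.
Check via Clairaut: cos φ_max = |cos φ₁| · sin C = cos(43.7°)·sin(37.2°) ≈ 0.437, again giving ≈ 64.1°.

≈ 64°N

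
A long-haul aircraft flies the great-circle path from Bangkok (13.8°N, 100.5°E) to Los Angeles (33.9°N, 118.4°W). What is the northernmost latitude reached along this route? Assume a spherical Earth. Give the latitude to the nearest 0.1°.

≈ 54.4°N

The great circle lies in the plane with unit normal n̂ = (p₁ × p₂)/|p₁ × p₂|.
Here n̂_z ≈ +0.582; the vertex latitude is φ_max = arccos|n̂_z| ≈ 54.4°.
Check via Clairaut: cos φ_max = |cos φ₁| · sin C = cos(13.8°)·sin(36.8°) ≈ 0.582, again giving ≈ 54.4°.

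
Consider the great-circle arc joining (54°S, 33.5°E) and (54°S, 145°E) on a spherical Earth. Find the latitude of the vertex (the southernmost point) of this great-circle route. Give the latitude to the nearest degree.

The great circle lies in the plane with unit normal n̂ = (p₁ × p₂)/|p₁ × p₂|.
Here n̂_z ≈ +0.378; the vertex latitude is φ_max = arccos|n̂_z| ≈ 67.8°.
Check via Clairaut: cos φ_max = |cos φ₁| · sin C = cos(54.0°)·sin(139.9°) ≈ 0.378, again giving ≈ 67.8°.

≈ 68°S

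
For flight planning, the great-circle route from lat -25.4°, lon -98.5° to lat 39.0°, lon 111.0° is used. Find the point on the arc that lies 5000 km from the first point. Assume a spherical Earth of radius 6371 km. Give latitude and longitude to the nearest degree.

Write both endpoints as unit vectors p₁, p₂ with components (cos φ cos λ, cos φ sin λ, sin φ).
The central angle between the endpoints is δ = arccos(p₁·p₂) ≈ 2.649 rad (151.8°). The total great-circle distance is δ·R ≈ 2.649 × 6371 ≈ 16875 km, so the target fraction is f = 5000/16875 ≈ 0.296.
Interpolate at f ≈ 0.296 with slerp weights a = sin((1−f)δ)/sin δ ≈ 2.023, b = sin(fδ)/sin δ ≈ 1.493.
p = a·p₁ + b·p₂ ≈ (-0.686, -0.724, 0.072); φ = arcsin(p_z) ≈ 4.13°, λ = atan2(p_y, p_x) ≈ -133.46°.

≈ lat 4°, lon -133°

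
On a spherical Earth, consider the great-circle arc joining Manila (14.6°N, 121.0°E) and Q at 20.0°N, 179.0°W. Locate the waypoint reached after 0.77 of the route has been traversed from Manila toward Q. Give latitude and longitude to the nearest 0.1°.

≈ 20.6°N, 167.0°E

The haversine formula gives a central angle δ ≈ 0.999 rad (57.3°) between the endpoints.
Interpolate at f = 0.77 with slerp weights a = sin((1−f)δ)/sin δ ≈ 0.271, b = sin(fδ)/sin δ ≈ 0.827.
p = a·p₁ + b·p₂ ≈ (-0.912, 0.211, 0.351); φ = arcsin(p_z) ≈ 20.56°, λ = atan2(p_y, p_x) ≈ 166.97°.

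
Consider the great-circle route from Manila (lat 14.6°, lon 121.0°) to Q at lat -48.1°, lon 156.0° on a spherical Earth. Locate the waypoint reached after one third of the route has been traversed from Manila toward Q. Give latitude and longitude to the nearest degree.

Write both endpoints as unit vectors p₁, p₂ with components (cos φ cos λ, cos φ sin λ, sin φ).
The central angle between the endpoints is δ = arccos(p₁·p₂) ≈ 1.222 rad (70.0°).
Interpolate at f = 1/3 with slerp weights a = sin((1−f)δ)/sin δ ≈ 0.774, b = sin(fδ)/sin δ ≈ 0.422.
p = a·p₁ + b·p₂ ≈ (-0.643, 0.757, -0.119); φ = arcsin(p_z) ≈ -6.81°, λ = atan2(p_y, p_x) ≈ 130.36°.

≈ lat -7°, lon 130°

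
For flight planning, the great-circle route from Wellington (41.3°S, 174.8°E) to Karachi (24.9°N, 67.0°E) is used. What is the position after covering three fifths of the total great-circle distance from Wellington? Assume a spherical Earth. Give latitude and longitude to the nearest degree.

From cos δ = sin φ₁ sin φ₂ + cos φ₁ cos φ₂ cos Δλ, the central angle is δ ≈ 2.079 rad (119.1°).
Interpolate at f = 3/5 with slerp weights a = sin((1−f)δ)/sin δ ≈ 0.846, b = sin(fδ)/sin δ ≈ 1.085.
p = a·p₁ + b·p₂ ≈ (-0.248, 0.963, -0.101); φ = arcsin(p_z) ≈ -5.81°, λ = atan2(p_y, p_x) ≈ 104.44°.

≈ (6°S, 104°E)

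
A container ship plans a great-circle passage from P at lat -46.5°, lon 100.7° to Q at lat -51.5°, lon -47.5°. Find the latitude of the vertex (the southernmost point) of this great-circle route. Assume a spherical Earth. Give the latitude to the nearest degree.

The great circle lies in the plane with unit normal n̂ = (p₁ × p₂)/|p₁ × p₂|.
Here n̂_z ≈ -0.231; the vertex latitude is φ_max = arccos|n̂_z| ≈ 76.7°.
Check via Clairaut: cos φ_max = |cos φ₁| · sin C = cos(46.5°)·sin(160.4°) ≈ 0.231, again giving ≈ 76.7°.

≈ -77°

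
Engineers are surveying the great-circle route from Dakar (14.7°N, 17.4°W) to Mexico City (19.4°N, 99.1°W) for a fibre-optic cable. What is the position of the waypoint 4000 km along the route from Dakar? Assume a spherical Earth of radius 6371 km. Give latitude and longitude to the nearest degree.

≈ 22°N, 55°W

Write both endpoints as unit vectors p₁, p₂ with components (cos φ cos λ, cos φ sin λ, sin φ).
The central angle between the endpoints is δ = arccos(p₁·p₂) ≈ 1.353 rad (77.5°). The total great-circle distance is δ·R ≈ 1.353 × 6371 ≈ 8621 km, so the target fraction is f = 4000/8621 ≈ 0.464.
Interpolate at f ≈ 0.464 with slerp weights a = sin((1−f)δ)/sin δ ≈ 0.679, b = sin(fδ)/sin δ ≈ 0.602.
p = a·p₁ + b·p₂ ≈ (0.537, -0.757, 0.372); φ = arcsin(p_z) ≈ 21.85°, λ = atan2(p_y, p_x) ≈ -54.63°.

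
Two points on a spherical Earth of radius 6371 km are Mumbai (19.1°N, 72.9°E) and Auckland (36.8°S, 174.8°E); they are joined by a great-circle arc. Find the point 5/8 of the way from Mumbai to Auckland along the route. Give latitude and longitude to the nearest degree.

≈ 21°S, 130°E

Convert each endpoint to a unit vector on the sphere (x = cos φ cos λ, y = cos φ sin λ, z = sin φ).
The central angle between the endpoints is δ = arccos(p₁·p₂) ≈ 1.931 rad (110.6°).
Interpolate at f = 5/8 with slerp weights a = sin((1−f)δ)/sin δ ≈ 0.708, b = sin(fδ)/sin δ ≈ 0.998.
p = a·p₁ + b·p₂ ≈ (-0.599, 0.712, -0.366); φ = arcsin(p_z) ≈ -21.50°, λ = atan2(p_y, p_x) ≈ 130.11°.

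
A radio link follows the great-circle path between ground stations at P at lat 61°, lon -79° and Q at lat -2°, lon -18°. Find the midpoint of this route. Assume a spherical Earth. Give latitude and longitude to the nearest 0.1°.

The haversine formula gives a central angle δ ≈ 1.365 rad (78.2°) between the endpoints.
Interpolate at f = 1/2 with slerp weights a = sin((1−f)δ)/sin δ ≈ 0.644, b = sin(fδ)/sin δ ≈ 0.644.
p = a·p₁ + b·p₂ ≈ (0.672, -0.506, 0.541); φ = arcsin(p_z) ≈ 32.76°, λ = atan2(p_y, p_x) ≈ -36.96°.

≈ lat 32.8°, lon -37.0°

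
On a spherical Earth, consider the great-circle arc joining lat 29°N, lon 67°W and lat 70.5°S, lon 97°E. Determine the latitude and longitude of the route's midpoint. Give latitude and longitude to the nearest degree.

From cos δ = sin φ₁ sin φ₂ + cos φ₁ cos φ₂ cos Δλ, the central angle is δ ≈ 2.400 rad (137.5°).
Interpolate at f = 1/2 with slerp weights a = sin((1−f)δ)/sin δ ≈ 1.381, b = sin(fδ)/sin δ ≈ 1.381.
p = a·p₁ + b·p₂ ≈ (0.416, -0.654, -0.632); φ = arcsin(p_z) ≈ -39.20°, λ = atan2(p_y, p_x) ≈ -57.57°.

≈ lat 39°S, lon 58°W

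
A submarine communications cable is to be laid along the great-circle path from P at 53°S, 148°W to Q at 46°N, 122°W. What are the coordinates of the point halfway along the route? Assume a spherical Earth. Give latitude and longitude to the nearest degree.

Convert each endpoint to a unit vector on the sphere (x = cos φ cos λ, y = cos φ sin λ, z = sin φ).
The central angle between the endpoints is δ = arccos(p₁·p₂) ≈ 1.771 rad (101.5°).
Interpolate at f = 1/2 with slerp weights a = sin((1−f)δ)/sin δ ≈ 0.790, b = sin(fδ)/sin δ ≈ 0.790.
p = a·p₁ + b·p₂ ≈ (-0.694, -0.717, -0.063); φ = arcsin(p_z) ≈ -3.59°, λ = atan2(p_y, p_x) ≈ -134.05°.

≈ 4°S, 134°W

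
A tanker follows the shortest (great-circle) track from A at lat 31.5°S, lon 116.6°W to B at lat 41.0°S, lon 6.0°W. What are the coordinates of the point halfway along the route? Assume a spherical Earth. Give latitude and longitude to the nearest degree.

Convert each endpoint to a unit vector on the sphere (x = cos φ cos λ, y = cos φ sin λ, z = sin φ).
The central angle between the endpoints is δ = arccos(p₁·p₂) ≈ 1.454 rad (83.3°).
Interpolate at f = 1/2 with slerp weights a = sin((1−f)δ)/sin δ ≈ 0.669, b = sin(fδ)/sin δ ≈ 0.669.
p = a·p₁ + b·p₂ ≈ (0.247, -0.563, -0.789); φ = arcsin(p_z) ≈ -52.07°, λ = atan2(p_y, p_x) ≈ -66.33°.

≈ lat 52°S, lon 66°W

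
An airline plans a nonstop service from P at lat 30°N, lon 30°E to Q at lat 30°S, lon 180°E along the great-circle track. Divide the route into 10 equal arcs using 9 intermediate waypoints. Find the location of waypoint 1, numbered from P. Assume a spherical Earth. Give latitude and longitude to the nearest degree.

The haversine formula gives a central angle δ ≈ 2.689 rad (154.1°) between the endpoints.
Interpolate at f = 1/10 with slerp weights a = sin((1−f)δ)/sin δ ≈ 1.511, b = sin(fδ)/sin δ ≈ 0.608.
p = a·p₁ + b·p₂ ≈ (0.607, 0.654, 0.451); φ = arcsin(p_z) ≈ 26.84°, λ = atan2(p_y, p_x) ≈ 47.17°.

≈ lat 27°N, lon 47°E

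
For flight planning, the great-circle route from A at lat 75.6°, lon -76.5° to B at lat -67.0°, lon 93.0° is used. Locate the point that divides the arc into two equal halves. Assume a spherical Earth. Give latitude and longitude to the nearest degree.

≈ lat 17°, lon 76°

Convert each endpoint to a unit vector on the sphere (x = cos φ cos λ, y = cos φ sin λ, z = sin φ).
The central angle between the endpoints is δ = arccos(p₁·p₂) ≈ 2.981 rad (170.8°).
Interpolate at f = 1/2 with slerp weights a = sin((1−f)δ)/sin δ ≈ 6.233, b = sin(fδ)/sin δ ≈ 6.233.
p = a·p₁ + b·p₂ ≈ (0.234, 0.925, 0.300); φ = arcsin(p_z) ≈ 17.44°, λ = atan2(p_y, p_x) ≈ 75.78°.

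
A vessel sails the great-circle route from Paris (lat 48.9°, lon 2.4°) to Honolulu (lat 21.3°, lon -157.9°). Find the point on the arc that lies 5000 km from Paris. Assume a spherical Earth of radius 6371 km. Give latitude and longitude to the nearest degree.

The haversine formula gives a central angle δ ≈ 1.879 rad (107.6°) between the endpoints. The total great-circle distance is δ·R ≈ 1.879 × 6371 ≈ 11968 km, so the target fraction is f = 5000/11968 ≈ 0.418.
Interpolate at f ≈ 0.418 with slerp weights a = sin((1−f)δ)/sin δ ≈ 0.932, b = sin(fδ)/sin δ ≈ 0.742.
p = a·p₁ + b·p₂ ≈ (-0.028, -0.234, 0.972); φ = arcsin(p_z) ≈ 76.35°, λ = atan2(p_y, p_x) ≈ -96.79°.

≈ lat 76°, lon -97°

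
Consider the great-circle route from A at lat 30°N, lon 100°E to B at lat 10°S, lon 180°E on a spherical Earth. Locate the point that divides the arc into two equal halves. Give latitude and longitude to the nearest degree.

From cos δ = sin φ₁ sin φ₂ + cos φ₁ cos φ₂ cos Δλ, the central angle is δ ≈ 1.509 rad (86.5°).
Interpolate at f = 1/2 with slerp weights a = sin((1−f)δ)/sin δ ≈ 0.686, b = sin(fδ)/sin δ ≈ 0.686.
p = a·p₁ + b·p₂ ≈ (-0.779, 0.585, 0.224); φ = arcsin(p_z) ≈ 12.94°, λ = atan2(p_y, p_x) ≈ 143.08°.

≈ lat 13°N, lon 143°E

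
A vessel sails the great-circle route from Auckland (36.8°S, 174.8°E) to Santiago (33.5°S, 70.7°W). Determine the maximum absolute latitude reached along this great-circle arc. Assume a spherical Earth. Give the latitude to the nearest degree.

≈ 53°S

The great circle lies in the plane with unit normal n̂ = (p₁ × p₂)/|p₁ × p₂|.
Here n̂_z ≈ +0.608; the vertex latitude is φ_max = arccos|n̂_z| ≈ 52.5°.
Check via Clairaut: cos φ_max = |cos φ₁| · sin C = cos(36.8°)·sin(130.5°) ≈ 0.608, again giving ≈ 52.5°.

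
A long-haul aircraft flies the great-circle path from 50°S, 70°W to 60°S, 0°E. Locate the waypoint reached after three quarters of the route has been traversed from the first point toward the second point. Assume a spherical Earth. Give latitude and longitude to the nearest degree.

From cos δ = sin φ₁ sin φ₂ + cos φ₁ cos φ₂ cos Δλ, the central angle is δ ≈ 0.687 rad (39.3°).
Interpolate at f = 3/4 with slerp weights a = sin((1−f)δ)/sin δ ≈ 0.269, b = sin(fδ)/sin δ ≈ 0.777.
p = a·p₁ + b·p₂ ≈ (0.448, -0.163, -0.879); φ = arcsin(p_z) ≈ -61.55°, λ = atan2(p_y, p_x) ≈ -19.98°.

≈ 62°S, 20°W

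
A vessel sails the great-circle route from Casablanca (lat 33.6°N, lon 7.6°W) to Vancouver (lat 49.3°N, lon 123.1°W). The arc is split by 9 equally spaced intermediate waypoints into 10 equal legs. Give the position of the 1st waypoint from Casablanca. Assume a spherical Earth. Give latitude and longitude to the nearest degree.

Write both endpoints as unit vectors p₁, p₂ with components (cos φ cos λ, cos φ sin λ, sin φ).
The central angle between the endpoints is δ = arccos(p₁·p₂) ≈ 1.384 rad (79.3°).
Interpolate at f = 1/10 with slerp weights a = sin((1−f)δ)/sin δ ≈ 0.964, b = sin(fδ)/sin δ ≈ 0.140.
p = a·p₁ + b·p₂ ≈ (0.746, -0.183, 0.640); φ = arcsin(p_z) ≈ 39.80°, λ = atan2(p_y, p_x) ≈ -13.77°.

≈ lat 40°N, lon 14°W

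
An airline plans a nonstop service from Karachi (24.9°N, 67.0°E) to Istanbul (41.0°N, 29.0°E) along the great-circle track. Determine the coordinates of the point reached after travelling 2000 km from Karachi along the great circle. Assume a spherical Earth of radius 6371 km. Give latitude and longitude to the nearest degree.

Convert each endpoint to a unit vector on the sphere (x = cos φ cos λ, y = cos φ sin λ, z = sin φ).
The central angle between the endpoints is δ = arccos(p₁·p₂) ≈ 0.617 rad (35.3°). The total great-circle distance is δ·R ≈ 0.617 × 6371 ≈ 3930 km, so the target fraction is f = 2000/3930 ≈ 0.509.
Interpolate at f ≈ 0.509 with slerp weights a = sin((1−f)δ)/sin δ ≈ 0.516, b = sin(fδ)/sin δ ≈ 0.534.
p = a·p₁ + b·p₂ ≈ (0.535, 0.626, 0.567); φ = arcsin(p_z) ≈ 34.56°, λ = atan2(p_y, p_x) ≈ 49.47°.

≈ 35°N, 49°E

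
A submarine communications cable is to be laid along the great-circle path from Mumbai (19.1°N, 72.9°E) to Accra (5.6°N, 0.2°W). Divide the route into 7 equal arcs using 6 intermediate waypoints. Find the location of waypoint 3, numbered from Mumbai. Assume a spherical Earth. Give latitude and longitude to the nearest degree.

From cos δ = sin φ₁ sin φ₂ + cos φ₁ cos φ₂ cos Δλ, the central angle is δ ≈ 1.261 rad (72.2°).
Interpolate at f = 3/7 with slerp weights a = sin((1−f)δ)/sin δ ≈ 0.693, b = sin(fδ)/sin δ ≈ 0.540.
p = a·p₁ + b·p₂ ≈ (0.730, 0.624, 0.279); φ = arcsin(p_z) ≈ 16.22°, λ = atan2(p_y, p_x) ≈ 40.51°.

≈ 16°N, 41°E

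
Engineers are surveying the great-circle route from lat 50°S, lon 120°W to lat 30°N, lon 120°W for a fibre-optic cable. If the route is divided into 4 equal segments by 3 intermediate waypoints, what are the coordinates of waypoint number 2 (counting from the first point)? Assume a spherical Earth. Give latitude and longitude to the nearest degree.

The haversine formula gives a central angle δ ≈ 1.396 rad (80.0°) between the endpoints.
Interpolate at f = 2/4 with slerp weights a = sin((1−f)δ)/sin δ ≈ 0.653, b = sin(fδ)/sin δ ≈ 0.653.
p = a·p₁ + b·p₂ ≈ (-0.492, -0.853, -0.174); φ = arcsin(p_z) ≈ -10.00°, λ = atan2(p_y, p_x) ≈ -120.00°.

≈ lat 10°S, lon 120°W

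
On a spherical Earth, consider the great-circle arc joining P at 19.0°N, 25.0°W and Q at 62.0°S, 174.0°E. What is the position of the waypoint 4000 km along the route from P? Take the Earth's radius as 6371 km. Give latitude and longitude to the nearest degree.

≈ 16°S, 33°W

Write both endpoints as unit vectors p₁, p₂ with components (cos φ cos λ, cos φ sin λ, sin φ).
The central angle between the endpoints is δ = arccos(p₁·p₂) ≈ 2.356 rad (135.0°). The total great-circle distance is δ·R ≈ 2.356 × 6371 ≈ 15012 km, so the target fraction is f = 4000/15012 ≈ 0.266.
Interpolate at f ≈ 0.266 with slerp weights a = sin((1−f)δ)/sin δ ≈ 1.397, b = sin(fδ)/sin δ ≈ 0.831.
p = a·p₁ + b·p₂ ≈ (0.809, -0.517, -0.279); φ = arcsin(p_z) ≈ -16.19°, λ = atan2(p_y, p_x) ≈ -32.60°.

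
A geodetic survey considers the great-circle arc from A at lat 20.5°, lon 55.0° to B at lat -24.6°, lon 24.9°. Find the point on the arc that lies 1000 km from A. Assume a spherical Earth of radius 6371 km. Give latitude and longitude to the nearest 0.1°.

≈ lat 13.0°, lon 49.8°

From cos δ = sin φ₁ sin φ₂ + cos φ₁ cos φ₂ cos Δλ, the central angle is δ ≈ 0.938 rad (53.8°). The total great-circle distance is δ·R ≈ 0.938 × 6371 ≈ 5979 km, so the target fraction is f = 1000/5979 ≈ 0.167.
Interpolate at f ≈ 0.167 with slerp weights a = sin((1−f)δ)/sin δ ≈ 0.873, b = sin(fδ)/sin δ ≈ 0.194.
p = a·p₁ + b·p₂ ≈ (0.629, 0.744, 0.225); φ = arcsin(p_z) ≈ 13.01°, λ = atan2(p_y, p_x) ≈ 49.80°.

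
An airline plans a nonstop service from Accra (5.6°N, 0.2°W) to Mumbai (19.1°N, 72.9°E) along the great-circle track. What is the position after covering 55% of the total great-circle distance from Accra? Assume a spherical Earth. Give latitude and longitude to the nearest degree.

≈ 16°N, 39°E

Convert each endpoint to a unit vector on the sphere (x = cos φ cos λ, y = cos φ sin λ, z = sin φ).
The central angle between the endpoints is δ = arccos(p₁·p₂) ≈ 1.261 rad (72.2°).
Interpolate at f = 0.55 with slerp weights a = sin((1−f)δ)/sin δ ≈ 0.564, b = sin(fδ)/sin δ ≈ 0.671.
p = a·p₁ + b·p₂ ≈ (0.748, 0.604, 0.275); φ = arcsin(p_z) ≈ 15.94°, λ = atan2(p_y, p_x) ≈ 38.93°.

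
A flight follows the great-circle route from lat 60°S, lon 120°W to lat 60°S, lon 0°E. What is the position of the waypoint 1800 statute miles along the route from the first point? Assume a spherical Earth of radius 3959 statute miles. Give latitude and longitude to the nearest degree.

≈ lat 74°S, lon 59°W

Write both endpoints as unit vectors p₁, p₂ with components (cos φ cos λ, cos φ sin λ, sin φ).
The central angle between the endpoints is δ = arccos(p₁·p₂) ≈ 0.896 rad (51.3°). The total great-circle distance is δ·R ≈ 0.896 × 3959 ≈ 3546 mi, so the target fraction is f = 1800/3546 ≈ 0.508.
Interpolate at f ≈ 0.508 with slerp weights a = sin((1−f)δ)/sin δ ≈ 0.547, b = sin(fδ)/sin δ ≈ 0.563.
p = a·p₁ + b·p₂ ≈ (0.145, -0.237, -0.961); φ = arcsin(p_z) ≈ -73.89°, λ = atan2(p_y, p_x) ≈ -58.59°.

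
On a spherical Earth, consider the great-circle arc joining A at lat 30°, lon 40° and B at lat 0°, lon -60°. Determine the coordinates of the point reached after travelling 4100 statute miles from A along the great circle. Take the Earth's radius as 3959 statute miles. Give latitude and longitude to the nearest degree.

The haversine formula gives a central angle δ ≈ 1.722 rad (98.6°) between the endpoints. The total great-circle distance is δ·R ≈ 1.722 × 3959 ≈ 6816 mi, so the target fraction is f = 4100/6816 ≈ 0.601.
Interpolate at f ≈ 0.601 with slerp weights a = sin((1−f)δ)/sin δ ≈ 0.641, b = sin(fδ)/sin δ ≈ 0.870.
p = a·p₁ + b·p₂ ≈ (0.860, -0.397, 0.320); φ = arcsin(p_z) ≈ 18.69°, λ = atan2(p_y, p_x) ≈ -24.76°.

≈ lat 19°, lon -25°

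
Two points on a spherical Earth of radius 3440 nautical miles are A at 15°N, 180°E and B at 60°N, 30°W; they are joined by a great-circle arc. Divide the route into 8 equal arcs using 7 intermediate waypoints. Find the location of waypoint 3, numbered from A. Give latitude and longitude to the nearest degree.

Convert each endpoint to a unit vector on the sphere (x = cos φ cos λ, y = cos φ sin λ, z = sin φ).
The central angle between the endpoints is δ = arccos(p₁·p₂) ≈ 1.766 rad (101.2°).
Interpolate at f = 3/8 with slerp weights a = sin((1−f)δ)/sin δ ≈ 0.910, b = sin(fδ)/sin δ ≈ 0.627.
p = a·p₁ + b·p₂ ≈ (-0.608, -0.157, 0.778); φ = arcsin(p_z) ≈ 51.12°, λ = atan2(p_y, p_x) ≈ -165.54°.

≈ 51°N, 166°W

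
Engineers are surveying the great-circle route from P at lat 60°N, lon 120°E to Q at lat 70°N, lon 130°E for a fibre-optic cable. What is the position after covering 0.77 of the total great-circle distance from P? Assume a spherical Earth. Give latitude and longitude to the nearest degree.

Convert each endpoint to a unit vector on the sphere (x = cos φ cos λ, y = cos φ sin λ, z = sin φ).
The central angle between the endpoints is δ = arccos(p₁·p₂) ≈ 0.189 rad (10.8°).
Interpolate at f = 0.77 with slerp weights a = sin((1−f)δ)/sin δ ≈ 0.231, b = sin(fδ)/sin δ ≈ 0.772.
p = a·p₁ + b·p₂ ≈ (-0.228, 0.302, 0.926); φ = arcsin(p_z) ≈ 67.76°, λ = atan2(p_y, p_x) ≈ 126.96°.

≈ lat 68°N, lon 127°E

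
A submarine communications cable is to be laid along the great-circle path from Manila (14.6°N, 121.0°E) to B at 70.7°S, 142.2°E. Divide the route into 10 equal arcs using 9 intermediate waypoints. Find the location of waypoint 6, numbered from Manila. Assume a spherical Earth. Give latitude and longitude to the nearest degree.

≈ 37°S, 128°E

The haversine formula gives a central angle δ ≈ 1.510 rad (86.5°) between the endpoints.
Interpolate at f = 6/10 with slerp weights a = sin((1−f)δ)/sin δ ≈ 0.569, b = sin(fδ)/sin δ ≈ 0.789.
p = a·p₁ + b·p₂ ≈ (-0.490, 0.632, -0.601); φ = arcsin(p_z) ≈ -36.93°, λ = atan2(p_y, p_x) ≈ 127.77°.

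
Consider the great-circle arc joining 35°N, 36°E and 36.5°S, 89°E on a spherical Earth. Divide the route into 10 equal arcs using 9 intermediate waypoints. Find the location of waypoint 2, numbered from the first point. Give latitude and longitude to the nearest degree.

Convert each endpoint to a unit vector on the sphere (x = cos φ cos λ, y = cos φ sin λ, z = sin φ).
The central angle between the endpoints is δ = arccos(p₁·p₂) ≈ 1.516 rad (86.8°).
Interpolate at f = 2/10 with slerp weights a = sin((1−f)δ)/sin δ ≈ 0.938, b = sin(fδ)/sin δ ≈ 0.299.
p = a·p₁ + b·p₂ ≈ (0.626, 0.692, 0.360); φ = arcsin(p_z) ≈ 21.11°, λ = atan2(p_y, p_x) ≈ 47.87°.

≈ 21°N, 48°E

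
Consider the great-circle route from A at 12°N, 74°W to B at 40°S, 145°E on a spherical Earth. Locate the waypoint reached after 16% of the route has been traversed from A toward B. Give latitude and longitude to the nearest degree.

Write both endpoints as unit vectors p₁, p₂ with components (cos φ cos λ, cos φ sin λ, sin φ).
The central angle between the endpoints is δ = arccos(p₁·p₂) ≈ 2.369 rad (135.7°).
Interpolate at f = 0.16 with slerp weights a = sin((1−f)δ)/sin δ ≈ 1.308, b = sin(fδ)/sin δ ≈ 0.530.
p = a·p₁ + b·p₂ ≈ (0.020, -0.997, -0.069); φ = arcsin(p_z) ≈ -3.93°, λ = atan2(p_y, p_x) ≈ -88.84°.

≈ 4°S, 89°W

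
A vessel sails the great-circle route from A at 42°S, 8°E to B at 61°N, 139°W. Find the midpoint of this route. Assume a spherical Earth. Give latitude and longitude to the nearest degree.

Convert each endpoint to a unit vector on the sphere (x = cos φ cos λ, y = cos φ sin λ, z = sin φ).
The central angle between the endpoints is δ = arccos(p₁·p₂) ≈ 2.662 rad (152.5°).
Interpolate at f = 1/2 with slerp weights a = sin((1−f)δ)/sin δ ≈ 2.107, b = sin(fδ)/sin δ ≈ 2.107.
p = a·p₁ + b·p₂ ≈ (0.780, -0.452, 0.433); φ = arcsin(p_z) ≈ 25.66°, λ = atan2(p_y, p_x) ≈ -30.12°.

≈ 26°N, 30°W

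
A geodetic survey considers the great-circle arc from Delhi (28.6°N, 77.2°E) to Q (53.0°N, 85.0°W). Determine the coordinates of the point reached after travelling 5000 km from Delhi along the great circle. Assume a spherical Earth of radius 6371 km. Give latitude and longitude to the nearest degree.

≈ (72°N, 53°E)

Convert each endpoint to a unit vector on the sphere (x = cos φ cos λ, y = cos φ sin λ, z = sin φ).
The central angle between the endpoints is δ = arccos(p₁·p₂) ≈ 1.692 rad (96.9°). The total great-circle distance is δ·R ≈ 1.692 × 6371 ≈ 10779 km, so the target fraction is f = 5000/10779 ≈ 0.464.
Interpolate at f ≈ 0.464 with slerp weights a = sin((1−f)δ)/sin δ ≈ 0.794, b = sin(fδ)/sin δ ≈ 0.712.
p = a·p₁ + b·p₂ ≈ (0.192, 0.253, 0.948); φ = arcsin(p_z) ≈ 71.51°, λ = atan2(p_y, p_x) ≈ 52.80°.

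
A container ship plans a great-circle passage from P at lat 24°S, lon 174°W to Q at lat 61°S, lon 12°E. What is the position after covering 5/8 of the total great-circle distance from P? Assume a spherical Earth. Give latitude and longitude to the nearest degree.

≈ lat 83°S, lon 166°E

Write both endpoints as unit vectors p₁, p₂ with components (cos φ cos λ, cos φ sin λ, sin φ).
The central angle between the endpoints is δ = arccos(p₁·p₂) ≈ 1.656 rad (94.9°).
Interpolate at f = 5/8 with slerp weights a = sin((1−f)δ)/sin δ ≈ 0.584, b = sin(fδ)/sin δ ≈ 0.863.
p = a·p₁ + b·p₂ ≈ (-0.121, 0.031, -0.992); φ = arcsin(p_z) ≈ -82.81°, λ = atan2(p_y, p_x) ≈ 165.56°.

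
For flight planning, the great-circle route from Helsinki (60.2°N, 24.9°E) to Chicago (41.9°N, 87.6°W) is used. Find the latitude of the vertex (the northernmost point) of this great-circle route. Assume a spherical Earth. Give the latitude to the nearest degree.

The great circle lies in the plane with unit normal n̂ = (p₁ × p₂)/|p₁ × p₂|.
Here n̂_z ≈ -0.380; the vertex latitude is φ_max = arccos|n̂_z| ≈ 67.7°.

≈ 68°N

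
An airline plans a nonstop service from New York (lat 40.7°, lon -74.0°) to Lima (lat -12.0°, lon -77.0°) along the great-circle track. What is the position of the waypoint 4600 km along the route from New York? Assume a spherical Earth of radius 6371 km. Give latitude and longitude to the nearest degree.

≈ lat -1°, lon -76°

Write both endpoints as unit vectors p₁, p₂ with components (cos φ cos λ, cos φ sin λ, sin φ).
The central angle between the endpoints is δ = arccos(p₁·p₂) ≈ 0.921 rad (52.8°). The total great-circle distance is δ·R ≈ 0.921 × 6371 ≈ 5868 km, so the target fraction is f = 4600/5868 ≈ 0.784.
Interpolate at f ≈ 0.784 with slerp weights a = sin((1−f)δ)/sin δ ≈ 0.248, b = sin(fδ)/sin δ ≈ 0.830.
p = a·p₁ + b·p₂ ≈ (0.235, -0.972, -0.011); φ = arcsin(p_z) ≈ -0.61°, λ = atan2(p_y, p_x) ≈ -76.44°.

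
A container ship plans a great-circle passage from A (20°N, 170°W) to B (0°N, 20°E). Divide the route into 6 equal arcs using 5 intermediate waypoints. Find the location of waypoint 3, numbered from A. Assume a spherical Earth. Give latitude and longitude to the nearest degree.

≈ (62°N, 85°E)

Convert each endpoint to a unit vector on the sphere (x = cos φ cos λ, y = cos φ sin λ, z = sin φ).
The central angle between the endpoints is δ = arccos(p₁·p₂) ≈ 2.753 rad (157.7°).
Interpolate at f = 3/6 with slerp weights a = sin((1−f)δ)/sin δ ≈ 2.589, b = sin(fδ)/sin δ ≈ 2.589.
p = a·p₁ + b·p₂ ≈ (0.037, 0.463, 0.886); φ = arcsin(p_z) ≈ 62.32°, λ = atan2(p_y, p_x) ≈ 85.44°.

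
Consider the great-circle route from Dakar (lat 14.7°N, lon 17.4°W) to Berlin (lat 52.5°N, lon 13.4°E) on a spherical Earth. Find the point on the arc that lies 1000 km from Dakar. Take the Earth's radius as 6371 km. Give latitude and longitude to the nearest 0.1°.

≈ lat 22.7°N, lon 13.1°W

Write both endpoints as unit vectors p₁, p₂ with components (cos φ cos λ, cos φ sin λ, sin φ).
The central angle between the endpoints is δ = arccos(p₁·p₂) ≈ 0.785 rad (45.0°). The total great-circle distance is δ·R ≈ 0.785 × 6371 ≈ 5004 km, so the target fraction is f = 1000/5004 ≈ 0.200.
Interpolate at f ≈ 0.200 with slerp weights a = sin((1−f)δ)/sin δ ≈ 0.831, b = sin(fδ)/sin δ ≈ 0.221.
p = a·p₁ + b·p₂ ≈ (0.898, -0.209, 0.386); φ = arcsin(p_z) ≈ 22.73°, λ = atan2(p_y, p_x) ≈ -13.12°.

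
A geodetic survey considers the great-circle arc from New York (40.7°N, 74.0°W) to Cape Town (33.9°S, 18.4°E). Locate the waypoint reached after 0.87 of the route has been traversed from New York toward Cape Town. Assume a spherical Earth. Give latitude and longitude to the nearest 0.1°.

Convert each endpoint to a unit vector on the sphere (x = cos φ cos λ, y = cos φ sin λ, z = sin φ).
The central angle between the endpoints is δ = arccos(p₁·p₂) ≈ 1.971 rad (113.0°).
Interpolate at f = 0.87 with slerp weights a = sin((1−f)δ)/sin δ ≈ 0.275, b = sin(fδ)/sin δ ≈ 1.075.
p = a·p₁ + b·p₂ ≈ (0.904, 0.081, -0.420); φ = arcsin(p_z) ≈ -24.83°, λ = atan2(p_y, p_x) ≈ 5.12°.

≈ 24.8°S, 5.1°E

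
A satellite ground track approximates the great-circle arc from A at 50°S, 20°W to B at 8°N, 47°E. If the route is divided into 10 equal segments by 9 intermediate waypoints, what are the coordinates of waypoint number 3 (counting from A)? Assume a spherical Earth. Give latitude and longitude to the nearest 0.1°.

≈ 36.3°S, 8.4°E

Convert each endpoint to a unit vector on the sphere (x = cos φ cos λ, y = cos φ sin λ, z = sin φ).
The central angle between the endpoints is δ = arccos(p₁·p₂) ≈ 1.428 rad (81.8°).
Interpolate at f = 3/10 with slerp weights a = sin((1−f)δ)/sin δ ≈ 0.850, b = sin(fδ)/sin δ ≈ 0.420.
p = a·p₁ + b·p₂ ≈ (0.797, 0.117, -0.593); φ = arcsin(p_z) ≈ -36.35°, λ = atan2(p_y, p_x) ≈ 8.36°.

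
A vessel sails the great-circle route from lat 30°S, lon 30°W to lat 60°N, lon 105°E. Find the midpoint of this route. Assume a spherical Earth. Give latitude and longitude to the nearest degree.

The haversine formula gives a central angle δ ≈ 2.403 rad (137.7°) between the endpoints.
Interpolate at f = 1/2 with slerp weights a = sin((1−f)δ)/sin δ ≈ 1.385, b = sin(fδ)/sin δ ≈ 1.385.
p = a·p₁ + b·p₂ ≈ (0.859, 0.069, 0.507); φ = arcsin(p_z) ≈ 30.45°, λ = atan2(p_y, p_x) ≈ 4.60°.

≈ lat 30°N, lon 5°E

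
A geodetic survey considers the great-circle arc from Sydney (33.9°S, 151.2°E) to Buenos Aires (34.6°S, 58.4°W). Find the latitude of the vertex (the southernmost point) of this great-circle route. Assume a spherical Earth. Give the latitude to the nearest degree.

The great circle lies in the plane with unit normal n̂ = (p₁ × p₂)/|p₁ × p₂|.
Here n̂_z ≈ +0.351; the vertex latitude is φ_max = arccos|n̂_z| ≈ 69.4°.
Check via Clairaut: cos φ_max = |cos φ₁| · sin C = cos(33.9°)·sin(155.0°) ≈ 0.351, again giving ≈ 69.4°.

≈ 69°S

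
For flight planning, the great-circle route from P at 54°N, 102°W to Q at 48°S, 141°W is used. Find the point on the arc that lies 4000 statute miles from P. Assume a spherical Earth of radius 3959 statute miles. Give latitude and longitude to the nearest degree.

≈ 1°S, 124°W

Write both endpoints as unit vectors p₁, p₂ with components (cos φ cos λ, cos φ sin λ, sin φ).
The central angle between the endpoints is δ = arccos(p₁·p₂) ≈ 1.871 rad (107.2°). The total great-circle distance is δ·R ≈ 1.871 × 3959 ≈ 7407 mi, so the target fraction is f = 4000/7407 ≈ 0.540.
Interpolate at f ≈ 0.540 with slerp weights a = sin((1−f)δ)/sin δ ≈ 0.794, b = sin(fδ)/sin δ ≈ 0.887.
p = a·p₁ + b·p₂ ≈ (-0.558, -0.830, -0.017); φ = arcsin(p_z) ≈ -0.97°, λ = atan2(p_y, p_x) ≈ -123.93°.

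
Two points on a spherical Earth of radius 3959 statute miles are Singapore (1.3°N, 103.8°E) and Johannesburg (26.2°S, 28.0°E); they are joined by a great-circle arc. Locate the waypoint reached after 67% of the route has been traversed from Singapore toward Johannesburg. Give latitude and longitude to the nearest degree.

≈ 20°S, 55°E

Write both endpoints as unit vectors p₁, p₂ with components (cos φ cos λ, cos φ sin λ, sin φ).
The central angle between the endpoints is δ = arccos(p₁·p₂) ≈ 1.359 rad (77.9°).
Interpolate at f = 0.67 with slerp weights a = sin((1−f)δ)/sin δ ≈ 0.444, b = sin(fδ)/sin δ ≈ 0.808.
p = a·p₁ + b·p₂ ≈ (0.534, 0.771, -0.347); φ = arcsin(p_z) ≈ -20.28°, λ = atan2(p_y, p_x) ≈ 55.28°.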